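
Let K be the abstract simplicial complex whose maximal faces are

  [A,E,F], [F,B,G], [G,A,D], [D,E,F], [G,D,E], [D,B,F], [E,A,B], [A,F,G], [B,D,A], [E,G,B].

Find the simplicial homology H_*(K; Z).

We work with the vertex ordering A < B < D < E < F < G. The simplices of K, each written with vertices in increasing order, are:

  0-simplices (6): A, B, D, E, F, G
  1-simplices (15): AB, AD, AE, AF, AG, BD, BE, BF, BG, DE, DF, DG, EF, EG, FG
  2-simplices (10): ABD, ABE, ADG, AEF, AFG, BDF, BEG, BFG, DEF, DEG

giving chain groups C_0 ≅ Z^6, C_1 ≅ Z^15, C_2 ≅ Z^10.

∂_1: C_1 → C_0 sends each edge [p,q] (with p < q) to q − p.
The resulting 6×15 matrix has rank 5, and its Smith normal form has invariant factors (1,1,1,1,1).

Boundary ∂_2: C_2 → C_1 maps a triangle to the signed sum of its edges. For instance
  ∂ABE = BE − AE + AB,
  ∂AEF = EF − AF + AE.
The resulting 15×10 matrix has rank 10, and its Smith normal form has invariant factors (1,1,1,1,1,1,1,1,1,2).

Computing H_k = (kernel of ∂_k) / (image of ∂_{k+1}):

  H_0: rank C_0 − rank ∂_1 = 6 − 5 = 1, and the invariant factors of ∂_1 are all 1, so H_0 ≅ Z.
  H_1: rank ker ∂_1 − rank ∂_2 = (15 − 5) − 10 = 0, and ∂_2 has invariant factor 2 > 1, so H_1 ≅ Z/2.
  H_2: rank ker ∂_2 − rank ∂_3 = (10 − 10) − 0 = 0, and there is no ∂_3, so H_2 ≅ 0.

H_0 = Z,  H_1 = Z/2,  H_2 = 0.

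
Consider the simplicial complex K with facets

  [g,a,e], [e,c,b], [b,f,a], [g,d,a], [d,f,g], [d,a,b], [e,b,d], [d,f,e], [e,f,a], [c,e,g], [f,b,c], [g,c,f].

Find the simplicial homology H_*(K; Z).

K has 7 vertices, 18 edges, 12 triangles.
rank ∂_0 = 0, rank ∂_1 = 6 ⇒ b_0 = 7 − 0 − 6 = 1; all invariant factors of ∂_1 are 1 so no torsion. So H_0 ≅ Z.
rank ∂_1 = 6, rank ∂_2 = 12 ⇒ b_1 = 18 − 6 − 12 = 0; ∂_2 has invariant factor(s) [2] giving torsion. So H_1 ≅ Z/2Z.
rank ∂_2 = 12, rank ∂_3 = 0 ⇒ b_2 = 12 − 12 − 0 = 0. So H_2 ≅ 0.

H_0 ≅ Z,  H_1 ≅ Z/2Z,  H_2 = 0.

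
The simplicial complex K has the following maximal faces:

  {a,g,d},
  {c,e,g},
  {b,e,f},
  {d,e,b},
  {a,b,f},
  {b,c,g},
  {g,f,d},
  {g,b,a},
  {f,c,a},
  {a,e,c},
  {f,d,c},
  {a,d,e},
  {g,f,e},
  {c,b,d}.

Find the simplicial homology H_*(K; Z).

Order the vertices as a < b < c < d < e < f < g. Listing each simplex with vertices in this order, K has dimension 2 with simplices:

  0-simplices (7): a, b, c, d, e, f, g
  1-simplices (21): ab, ac, ad, ae, af, ag, bc, bd, be, bf, bg, cd, ce, cf, cg, de, df, dg, ef, eg, fg
  2-simplices (14): abf, abg, ace, acf, ade, adg, bcd, bcg, bde, bef, cdf, ceg, dfg, efg

giving chain groups C_0 ≅ Z^7, C_1 ≅ Z^21, C_2 ≅ Z^14.

∂_1: C_1 → C_0 sends each edge [p,q] (with p < q) to q − p. For instance
  ∂bf = f − b.
This gives a 7×21 integer matrix of rank 6; reducing to Smith normal form yields diagonal entries (1,1,1,1,1,1).

Boundary ∂_2: C_2 → C_1 maps a triangle to the signed sum of its edges. For instance
  ∂bde = de − be + bd,
  ∂acf = cf − af + ac.
The resulting 21×14 matrix has rank 13, and its Smith normal form has invariant factors (1,1,1,1,1,1,1,1,1,1,1,1,1).

Computing H_k = (kernel of ∂_k) / (image of ∂_{k+1}):

  H_0: rank C_0 − rank ∂_1 = 7 − 6 = 1, and the invariant factors of ∂_1 are all 1, so H_0 = Z.
  H_1: rank ker ∂_1 − rank ∂_2 = (21 − 6) − 13 = 2, and the invariant factors of ∂_2 are all 1, so H_1 = Z^2.
  H_2: rank ker ∂_2 − rank ∂_3 = (14 − 13) − 0 = 1, and there is no ∂_3, so H_2 = Z.

As a check, the Euler characteristic is 7 − 21 + 14 = 0, which agrees with 1 − 2 + 1 = 0.
(K is a triangulation of the torus T^2.)

H_0 ≅ Z,  H_1 ≅ Z^2,  H_2 ≅ Z.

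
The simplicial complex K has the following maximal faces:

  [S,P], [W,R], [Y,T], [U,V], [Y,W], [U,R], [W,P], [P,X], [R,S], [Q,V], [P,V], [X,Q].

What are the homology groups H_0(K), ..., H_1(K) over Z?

We work with the vertex ordering P < Q < R < S < T < U < V < W < X < Y. The simplices of K, each written with vertices in increasing order, are:

  0-simplices (10): P, Q, R, S, T, U, V, W, X, Y
  1-simplices (12): PS, PV, PW, PX, QV, QX, RS, RU, RW, TY, UV, WY

giving chain groups C_0 ≅ Z^10, C_1 ≅ Z^12.

The boundary map ∂_1: C_1 → C_0 maps an edge to its endpoints' difference, ∂[p,q] = q − p. For instance
  ∂QX = X − Q.
As a 10×12 matrix over Z this has rank 9, with invariant factors (1,1,1,1,1,1,1,1,1).

From H_k ≅ ker(∂_k) / im(∂_{k+1}) we obtain:

  H_0: rank C_0 − rank ∂_1 = 10 − 9 = 1, and the invariant factors of ∂_1 are all 1, so H_0 = Z.
  H_1: rank ker ∂_1 − rank ∂_2 = (12 − 9) − 0 = 3, and there is no ∂_2, so H_1 = Z^3.

As a check, the Euler characteristic is 10 − 12 = -2, which agrees with 1 − 3 = -2.

H_0 ≅ Z,  H_1 ≅ Z^3.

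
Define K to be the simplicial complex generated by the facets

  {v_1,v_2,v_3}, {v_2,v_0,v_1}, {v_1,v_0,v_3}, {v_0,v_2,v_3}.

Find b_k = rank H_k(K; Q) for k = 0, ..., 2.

b_0 = 1, b_1 = 0, b_2 = 1.

Order the vertices as v_0 < v_1 < v_2 < v_3. Listing each simplex with vertices in this order, K has dimension 2 with simplices:

  0-simplices (4): [v_0], [v_1], [v_2], [v_3]
  1-simplices (6): [v_0,v_1], [v_0,v_2], [v_0,v_3], [v_1,v_2], [v_1,v_3], [v_2,v_3]
  2-simplices (4): [v_0,v_1,v_2], [v_0,v_1,v_3], [v_0,v_2,v_3], [v_1,v_2,v_3]

Hence C_0 ≅ Z^4, C_1 ≅ Z^6, C_2 ≅ Z^4.

Boundary ∂_1: C_1 → C_0 maps an edge to its endpoints' difference, ∂[p,q] = q − p.
The 4×6 boundary matrix has rank 3 and Smith normal form diag(1,1,1).

Boundary ∂_2: C_2 → C_1 acts by ∂[p,q,r] = [q,r] − [p,r] + [p,q]. For instance
  ∂[v_0,v_1,v_3] = [v_1,v_3] − [v_0,v_3] + [v_0,v_1],
  ∂[v_0,v_1,v_2] = [v_1,v_2] − [v_0,v_2] + [v_0,v_1].
As a 6×4 matrix over Z this has rank 3, with invariant factors (1,1,1).

From H_k ≅ ker(∂_k) / im(∂_{k+1}) we obtain:

  H_0: rank C_0 − rank ∂_1 = 4 − 3 = 1, and the invariant factors of ∂_1 are all 1, so H_0 = Z.
  H_1: rank ker ∂_1 − rank ∂_2 = (6 − 3) − 3 = 0, and the invariant factors of ∂_2 are all 1, so H_1 = 0.
  H_2: rank ker ∂_2 − rank ∂_3 = (4 − 3) − 0 = 1, and there is no ∂_3, so H_2 = Z.

Hence the Betti numbers are b_0 = 1, b_1 = 0, b_2 = 1.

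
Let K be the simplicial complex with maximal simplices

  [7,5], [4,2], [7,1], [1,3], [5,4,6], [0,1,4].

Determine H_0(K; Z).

We work with the vertex ordering 0 < 1 < 2 < 3 < 4 < 5 < 6 < 7. The simplices of K, each written with vertices in increasing order, are:

  0-simplices (8): [0], [1], [2], [3], [4], [5], [6], [7]
  1-simplices (10): [0,1], [0,4], [1,3], [1,4], [1,7], [2,4], [4,5], [4,6], [5,6], [5,7]
  2-simplices (2): [0,1,4], [4,5,6]

Hence C_0 ≅ Z^8, C_1 ≅ Z^10, C_2 ≅ Z^2.

Boundary ∂_1: C_1 → C_0 is given by ∂[p,q] = [q] − [p].
The 8×10 boundary matrix has rank 7 and Smith normal form diag(1,1,1,1,1,1,1).

∂_2: C_2 → C_1 sends each 2-simplex [p,q,r] to [q,r] − [p,r] + [p,q]. For instance
  ∂[0,1,4] = [1,4] − [0,4] + [0,1],
  ∂[4,5,6] = [5,6] − [4,6] + [4,5].
The 10×2 boundary matrix has rank 2 and Smith normal form diag(1,1).

From H_k ≅ ker(∂_k) / im(∂_{k+1}) we obtain:

  H_0: rank C_0 − rank ∂_1 = 8 − 7 = 1, and the invariant factors of ∂_1 are all 1, so H_0 ≅ Z.

H_0 ≅ Z.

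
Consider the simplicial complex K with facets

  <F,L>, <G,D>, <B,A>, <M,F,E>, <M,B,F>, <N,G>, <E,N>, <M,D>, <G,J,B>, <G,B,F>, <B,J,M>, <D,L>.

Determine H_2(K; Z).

Order the vertices as A < B < D < E < F < G < J < L < M < N. Listing each simplex with vertices in this order, K has dimension 2 with simplices:

  0-simplices (10): A, B, D, E, F, G, J, L, M, N
  1-simplices (17): AB, BF, BG, BJ, BM, DG, DL, DM, EF, EM, EN, FG, FL, FM, GJ, GN, JM
  2-simplices (5): BFG, BFM, BGJ, BJM, EFM

giving chain groups C_0 ≅ Z^10, C_1 ≅ Z^17, C_2 ≅ Z^5.

∂_1: C_1 → C_0 maps an edge to its endpoints' difference, ∂[p,q] = q − p.
The 10×17 boundary matrix has rank 9 and Smith normal form diag(1,1,1,1,1,1,1,1,1).

The boundary map ∂_2: C_2 → C_1 maps a triangle to the signed sum of its edges. For instance
  ∂BFG = FG − BG + BF,
  ∂BFM = FM − BM + BF.
The resulting 17×5 matrix has rank 5, and its Smith normal form has invariant factors (1,1,1,1,1).

Reading off H_k = ker ∂_k / im ∂_{k+1}:

  H_2: rank ker ∂_2 − rank ∂_3 = (5 − 5) − 0 = 0, and there is no ∂_3, so H_2 ≅ 0.

H_2 ≅ 0.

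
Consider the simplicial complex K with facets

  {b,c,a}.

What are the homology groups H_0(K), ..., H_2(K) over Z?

H_0 ≅ Z,  H_1 = 0,  H_2 = 0.

Order the vertices as a < b < c. Listing each simplex with vertices in this order, K has dimension 2 with simplices:

  0-simplices (3): a, b, c
  1-simplices (3): ab, ac, bc
  2-simplices (1): abc

giving chain groups C_0 ≅ Z^3, C_1 ≅ Z^3, C_2 ≅ Z^1.

Boundary ∂_1: C_1 → C_0 maps an edge to its endpoints' difference, ∂[p,q] = q − p.
As a 3×3 matrix over Z this has rank 2, with invariant factors (1,1).

The boundary map ∂_2: C_2 → C_1 acts by ∂[p,q,r] = [q,r] − [p,r] + [p,q]. For instance
  ∂abc = bc − ac + ab.
The resulting 3×1 matrix has rank 1, and its Smith normal form has invariant factors (1).

Computing H_k = (kernel of ∂_k) / (image of ∂_{k+1}):

  H_0: rank C_0 − rank ∂_1 = 3 − 2 = 1, and the invariant factors of ∂_1 are all 1, so H_0 = Z.
  H_1: rank ker ∂_1 − rank ∂_2 = (3 − 2) − 1 = 0, and the invariant factors of ∂_2 are all 1, so H_1 = 0.
  H_2: rank ker ∂_2 − rank ∂_3 = (1 − 1) − 0 = 0, and there is no ∂_3, so H_2 = 0.

As a check, the Euler characteristic is 3 − 3 + 1 = 1, which agrees with 1 − 0 + 0 = 1.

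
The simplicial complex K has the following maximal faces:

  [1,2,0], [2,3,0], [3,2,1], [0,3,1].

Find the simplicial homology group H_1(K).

H_1 = 0.

K has 4 vertices, 6 edges, 4 triangles.
rank ∂_1 = 3, rank ∂_2 = 3 ⇒ b_1 = 6 − 3 − 3 = 0; all invariant factors of ∂_2 are 1 so no torsion. So H_1 = 0.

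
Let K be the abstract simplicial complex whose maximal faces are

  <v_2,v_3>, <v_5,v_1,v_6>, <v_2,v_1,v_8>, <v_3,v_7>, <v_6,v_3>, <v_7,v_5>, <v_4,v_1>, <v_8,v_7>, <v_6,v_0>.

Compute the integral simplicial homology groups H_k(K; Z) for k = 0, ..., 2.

Fix the vertex order v_0 < v_1 < v_2 < v_3 < v_4 < v_5 < v_6 < v_7 < v_8 and write every simplex with vertices in increasing order. Then dim K = 2 and the simplices of K are:

  0-simplices (9): [v_0], [v_1], [v_2], [v_3], [v_4], [v_5], [v_6], [v_7], [v_8]
  1-simplices (13): [v_0,v_6], [v_1,v_2], [v_1,v_4], [v_1,v_5], [v_1,v_6], [v_1,v_8], [v_2,v_3], [v_2,v_8], [v_3,v_6], [v_3,v_7], [v_5,v_6], [v_5,v_7], [v_7,v_8]
  2-simplices (2): [v_1,v_2,v_8], [v_1,v_5,v_6]

Hence C_0 ≅ Z^9, C_1 ≅ Z^13, C_2 ≅ Z^2.

∂_1: C_1 → C_0 sends each edge [p,q] (with p < q) to q − p. For instance
  ∂[v_7,v_8] = [v_8] − [v_7].
As a 9×13 matrix over Z this has rank 8, with invariant factors (1,1,1,1,1,1,1,1).

∂_2: C_2 → C_1 acts by ∂[p,q,r] = [q,r] − [p,r] + [p,q]. For instance
  ∂[v_1,v_5,v_6] = [v_5,v_6] − [v_1,v_6] + [v_1,v_5],
  ∂[v_1,v_2,v_8] = [v_2,v_8] − [v_1,v_8] + [v_1,v_2].
The 13×2 boundary matrix has rank 2 and Smith normal form diag(1,1).

Now H_k = ker ∂_k / im ∂_{k+1}, so:

  H_0: rank C_0 − rank ∂_1 = 9 − 8 = 1, and the invariant factors of ∂_1 are all 1, so H_0 = Z.
  H_1: rank ker ∂_1 − rank ∂_2 = (13 − 8) − 2 = 3, and the invariant factors of ∂_2 are all 1, so H_1 = Z^3.
  H_2: rank ker ∂_2 − rank ∂_3 = (2 − 2) − 0 = 0, and there is no ∂_3, so H_2 = 0.

H_0 = Z,  H_1 = Z^3,  H_2 = 0.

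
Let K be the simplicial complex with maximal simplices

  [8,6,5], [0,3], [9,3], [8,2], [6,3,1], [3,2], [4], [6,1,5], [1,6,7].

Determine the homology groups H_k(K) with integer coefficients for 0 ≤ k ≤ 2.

Order the vertices as 0 < 1 < 2 < 3 < 4 < 5 < 6 < 7 < 8 < 9. Listing each simplex with vertices in this order, K has dimension 2 with simplices:

  0-simplices (10): [0], [1], [2], [3], [4], [5], [6], [7], [8], [9]
  1-simplices (13): [0,3], [1,3], [1,5], [1,6], [1,7], [2,3], [2,8], [3,6], [3,9], [5,6], [5,8], [6,7], [6,8]
  2-simplices (4): [1,3,6], [1,5,6], [1,6,7], [5,6,8]

so the chain groups are C_0 ≅ Z^10, C_1 ≅ Z^13, C_2 ≅ Z^4.

Boundary ∂_1: C_1 → C_0 is given by ∂[p,q] = [q] − [p].
This gives a 10×13 integer matrix of rank 8; reducing to Smith normal form yields diagonal entries (1,1,1,1,1,1,1,1).

Boundary ∂_2: C_2 → C_1 maps a triangle to the signed sum of its edges. For instance
  ∂[1,3,6] = [3,6] − [1,6] + [1,3],
  ∂[1,5,6] = [5,6] − [1,6] + [1,5].
This gives a 13×4 integer matrix of rank 4; reducing to Smith normal form yields diagonal entries (1,1,1,1).

Computing H_k = (kernel of ∂_k) / (image of ∂_{k+1}):

  H_0: rank C_0 − rank ∂_1 = 10 − 8 = 2, and the invariant factors of ∂_1 are all 1, so H_0 ≅ Z^2.
  H_1: rank ker ∂_1 − rank ∂_2 = (13 − 8) − 4 = 1, and the invariant factors of ∂_2 are all 1, so H_1 ≅ Z.
  H_2: rank ker ∂_2 − rank ∂_3 = (4 − 4) − 0 = 0, and there is no ∂_3, so H_2 ≅ 0.

H_0 ≅ Z^2,  H_1 ≅ Z,  H_2 = 0.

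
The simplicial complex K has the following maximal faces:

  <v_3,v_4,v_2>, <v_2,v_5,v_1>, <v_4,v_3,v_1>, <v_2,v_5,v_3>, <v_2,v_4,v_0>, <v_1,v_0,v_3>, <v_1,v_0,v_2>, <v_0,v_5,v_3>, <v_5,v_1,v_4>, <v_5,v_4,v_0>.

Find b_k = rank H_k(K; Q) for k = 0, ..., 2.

b_0 = 1, b_1 = 0, b_2 = 0.

Order the vertices as v_0 < v_1 < v_2 < v_3 < v_4 < v_5. Listing each simplex with vertices in this order, K has dimension 2 with simplices:

  0-simplices (6): [v_0], [v_1], [v_2], [v_3], [v_4], [v_5]
  1-simplices (15): (15 of them)
  2-simplices (10): [v_0,v_1,v_2], [v_0,v_1,v_3], [v_0,v_2,v_4], [v_0,v_3,v_5], [v_0,v_4,v_5], [v_1,v_2,v_5], [v_1,v_3,v_4], [v_1,v_4,v_5], [v_2,v_3,v_4], [v_2,v_3,v_5]

so the chain groups are C_0 ≅ Z^6, C_1 ≅ Z^15, C_2 ≅ Z^10.

The boundary map ∂_1: C_1 → C_0 is given by ∂[p,q] = [q] − [p]. For instance
  ∂[v_0,v_3] = [v_3] − [v_0].
The resulting 6×15 matrix has rank 5, and its Smith normal form has invariant factors (1,1,1,1,1).

The boundary map ∂_2: C_2 → C_1 sends each 2-simplex [p,q,r] to [q,r] − [p,r] + [p,q]. For instance
  ∂[v_0,v_3,v_5] = [v_3,v_5] − [v_0,v_5] + [v_0,v_3],
  ∂[v_0,v_4,v_5] = [v_4,v_5] − [v_0,v_5] + [v_0,v_4].
This gives a 15×10 integer matrix of rank 10; reducing to Smith normal form yields diagonal entries (1,1,1,1,1,1,1,1,1,2).

Now H_k = ker ∂_k / im ∂_{k+1}, so:

  H_0: rank C_0 − rank ∂_1 = 6 − 5 = 1, and the invariant factors of ∂_1 are all 1, so H_0 ≅ Z.
  H_1: rank ker ∂_1 − rank ∂_2 = (15 − 5) − 10 = 0, and ∂_2 has invariant factor 2 > 1, so H_1 ≅ Z/2Z.
  H_2: rank ker ∂_2 − rank ∂_3 = (10 − 10) − 0 = 0, and there is no ∂_3, so H_2 ≅ 0.

As a check, the Euler characteristic is 6 − 15 + 10 = 1, which agrees with 1 − 0 + 0 = 1.
(K is a triangulation of the real projective plane RP^2.)

Hence the Betti numbers are b_0 = 1, b_1 = 0, b_2 = 0.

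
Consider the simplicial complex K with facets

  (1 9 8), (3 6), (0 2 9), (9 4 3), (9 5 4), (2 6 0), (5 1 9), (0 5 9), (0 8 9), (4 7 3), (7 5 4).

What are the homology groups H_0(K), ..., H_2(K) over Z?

We work with the vertex ordering 0 < 1 < 2 < 3 < 4 < 5 < 6 < 7 < 8 < 9. The simplices of K, each written with vertices in increasing order, are:

  0-simplices (10): [0], [1], [2], [3], [4], [5], [6], [7], [8], [9]
  1-simplices (20): [0,2], [0,5], [0,6], [0,8], [0,9], [1,5], [1,8], [1,9], [2,6], [2,9], [3,4], [3,6], [3,7], [3,9], [4,5], [4,7], [4,9], [5,7], [5,9], [8,9]
  2-simplices (10): [0,2,6], [0,2,9], [0,5,9], [0,8,9], [1,5,9], [1,8,9], [3,4,7], [3,4,9], [4,5,7], [4,5,9]

giving chain groups C_0 ≅ Z^10, C_1 ≅ Z^20, C_2 ≅ Z^10.

The boundary map ∂_1: C_1 → C_0 sends each edge [p,q] (with p < q) to q − p. For instance
  ∂[2,6] = [6] − [2].
The resulting 10×20 matrix has rank 9, and its Smith normal form has invariant factors (1,1,1,1,1,1,1,1,1).

The boundary map ∂_2: C_2 → C_1 sends each 2-simplex [p,q,r] to [q,r] − [p,r] + [p,q]. For instance
  ∂[0,8,9] = [8,9] − [0,9] + [0,8],
  ∂[0,2,6] = [2,6] − [0,6] + [0,2].
This gives a 20×10 integer matrix of rank 10; reducing to Smith normal form yields diagonal entries (1,1,1,1,1,1,1,1,1,1).

Now H_k = ker ∂_k / im ∂_{k+1}, so:

  H_0: rank C_0 − rank ∂_1 = 10 − 9 = 1, and the invariant factors of ∂_1 are all 1, so H_0 = Z.
  H_1: rank ker ∂_1 − rank ∂_2 = (20 − 9) − 10 = 1, and the invariant factors of ∂_2 are all 1, so H_1 = Z.
  H_2: rank ker ∂_2 − rank ∂_3 = (10 − 10) − 0 = 0, and there is no ∂_3, so H_2 = 0.

H_0 ≅ Z,  H_1 ≅ Z,  H_2 = 0.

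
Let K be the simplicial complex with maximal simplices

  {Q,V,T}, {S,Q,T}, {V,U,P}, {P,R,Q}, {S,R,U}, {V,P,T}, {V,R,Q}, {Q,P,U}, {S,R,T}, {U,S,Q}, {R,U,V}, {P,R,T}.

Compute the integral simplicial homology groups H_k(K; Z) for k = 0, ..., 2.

We work with the vertex ordering P < Q < R < S < T < U < V. The simplices of K, each written with vertices in increasing order, are:

  0-simplices (7): P, Q, R, S, T, U, V
  1-simplices (18): PQ, PR, PT, PU, PV, QR, QS, QT, QU, QV, RS, RT, RU, RV, ST, SU, TV, UV
  2-simplices (12): PQR, PQU, PRT, PTV, PUV, QRV, QST, QSU, QTV, RST, RSU, RUV

giving chain groups C_0 ≅ Z^7, C_1 ≅ Z^18, C_2 ≅ Z^12.

The boundary map ∂_1: C_1 → C_0 is given by ∂[p,q] = [q] − [p]. For instance
  ∂QU = U − Q.
The 7×18 boundary matrix has rank 6 and Smith normal form diag(1,1,1,1,1,1).

∂_2: C_2 → C_1 sends each 2-simplex [p,q,r] to [q,r] − [p,r] + [p,q]. For instance
  ∂RSU = SU − RU + RS,
  ∂QTV = TV − QV + QT.
This gives a 18×12 integer matrix of rank 12; reducing to Smith normal form yields diagonal entries (1,1,1,1,1,1,1,1,1,1,1,2).

Now H_k = ker ∂_k / im ∂_{k+1}, so:

  H_0: rank C_0 − rank ∂_1 = 7 − 6 = 1, and the invariant factors of ∂_1 are all 1, so H_0 ≅ Z.
  H_1: rank ker ∂_1 − rank ∂_2 = (18 − 6) − 12 = 0, and ∂_2 has invariant factor 2 > 1, so H_1 ≅ Z/2.
  H_2: rank ker ∂_2 − rank ∂_3 = (12 − 12) − 0 = 0, and there is no ∂_3, so H_2 ≅ 0.

(K is a triangulation of the real projective plane RP^2.)

H_0 ≅ Z,  H_1 ≅ Z/2,  H_2 = 0.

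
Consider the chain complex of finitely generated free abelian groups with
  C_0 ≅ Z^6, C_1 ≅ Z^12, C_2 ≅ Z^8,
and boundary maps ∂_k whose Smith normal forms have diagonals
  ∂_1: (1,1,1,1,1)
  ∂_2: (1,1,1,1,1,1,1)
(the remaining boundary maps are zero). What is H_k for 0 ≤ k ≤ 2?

H_0: b_0 = 6 − 0 − 5 = 1; torsion from ∂_1 factors > 1: none. So H_0 ≅ Z.
H_1: b_1 = 12 − 5 − 7 = 0; torsion from ∂_2 factors > 1: none. So H_1 ≅ 0.
H_2: b_2 = 8 − 7 − 0 = 1; torsion from ∂_3 factors > 1: none. So H_2 ≅ Z.

H_0 ≅ Z,  H_1 = 0,  H_2 ≅ Z.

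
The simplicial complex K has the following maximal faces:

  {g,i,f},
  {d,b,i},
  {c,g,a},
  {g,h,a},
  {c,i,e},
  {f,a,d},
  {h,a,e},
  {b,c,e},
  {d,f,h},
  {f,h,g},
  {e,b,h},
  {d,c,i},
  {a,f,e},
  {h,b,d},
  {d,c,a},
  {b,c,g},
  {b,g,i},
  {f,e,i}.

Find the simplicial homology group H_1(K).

H_1 ≅ Z ⊕ Z/2.

Order the vertices as a < b < c < d < e < f < g < h < i. Listing each simplex with vertices in this order, K has dimension 2 with simplices:

  0-simplices (9): a, b, c, d, e, f, g, h, i
  1-simplices (27): ac, ad, ae, af, ag, ah, bc, bd, be, bg, bh, bi, cd, ce, cg, ci, df, dh, di, ef, eh, ei, fg, fh, fi, gh, gi
  2-simplices (18): acd, acg, adf, aef, aeh, agh, bce, bcg, bdh, bdi, beh, bgi, cdi, cei, dfh, efi, fgh, fgi

giving chain groups C_0 ≅ Z^9, C_1 ≅ Z^27, C_2 ≅ Z^18.

The boundary map ∂_1: C_1 → C_0 maps an edge to its endpoints' difference, ∂[p,q] = q − p.
This gives a 9×27 integer matrix of rank 8; reducing to Smith normal form yields diagonal entries (1,1,1,1,1,1,1,1).

Boundary ∂_2: C_2 → C_1 maps a triangle to the signed sum of its edges. For instance
  ∂acg = cg − ag + ac,
  ∂dfh = fh − dh + df.
As a 27×18 matrix over Z this has rank 18, with invariant factors (1,1,1,1,1,1,1,1,1,1,1,1,1,1,1,1,1,2).

Computing H_k = (kernel of ∂_k) / (image of ∂_{k+1}):

  H_1: rank ker ∂_1 − rank ∂_2 = (27 − 8) − 18 = 1, and ∂_2 has invariant factor 2 > 1, so H_1 = Z ⊕ Z/2.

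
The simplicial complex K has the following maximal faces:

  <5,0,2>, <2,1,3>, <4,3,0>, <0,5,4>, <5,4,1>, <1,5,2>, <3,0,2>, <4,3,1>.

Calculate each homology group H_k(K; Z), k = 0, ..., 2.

K has 6 vertices, 12 edges, 8 triangles.
rank ∂_0 = 0, rank ∂_1 = 5 ⇒ b_0 = 6 − 0 − 5 = 1; all invariant factors of ∂_1 are 1 so no torsion. So H_0 = Z.
rank ∂_1 = 5, rank ∂_2 = 7 ⇒ b_1 = 12 − 5 − 7 = 0; all invariant factors of ∂_2 are 1 so no torsion. So H_1 = 0.
rank ∂_2 = 7, rank ∂_3 = 0 ⇒ b_2 = 8 − 7 − 0 = 1. So H_2 = Z.

H_0 ≅ Z,  H_1 = 0,  H_2 ≅ Z.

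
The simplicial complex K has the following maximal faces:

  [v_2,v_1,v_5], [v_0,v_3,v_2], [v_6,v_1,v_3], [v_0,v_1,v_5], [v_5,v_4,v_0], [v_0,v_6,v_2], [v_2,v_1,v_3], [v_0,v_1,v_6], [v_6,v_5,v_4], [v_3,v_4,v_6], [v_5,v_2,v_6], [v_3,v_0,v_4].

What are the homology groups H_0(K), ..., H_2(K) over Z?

We work with the vertex ordering v_0 < v_1 < v_2 < v_3 < v_4 < v_5 < v_6. The simplices of K, each written with vertices in increasing order, are:

  0-simplices (7): [v_0], [v_1], [v_2], [v_3], [v_4], [v_5], [v_6]
  1-simplices (18): (18 of them)
  2-simplices (12): (12 of them)

so the chain groups are C_0 ≅ Z^7, C_1 ≅ Z^18, C_2 ≅ Z^12.

Boundary ∂_1: C_1 → C_0 maps an edge to its endpoints' difference, ∂[p,q] = q − p.
This gives a 7×18 integer matrix of rank 6; reducing to Smith normal form yields diagonal entries (1,1,1,1,1,1).

∂_2: C_2 → C_1 sends each 2-simplex [p,q,r] to [q,r] − [p,r] + [p,q]. For instance
  ∂[v_4,v_5,v_6] = [v_5,v_6] − [v_4,v_6] + [v_4,v_5],
  ∂[v_0,v_2,v_6] = [v_2,v_6] − [v_0,v_6] + [v_0,v_2].
This gives a 18×12 integer matrix of rank 12; reducing to Smith normal form yields diagonal entries (1,1,1,1,1,1,1,1,1,1,1,2).

Now H_k = ker ∂_k / im ∂_{k+1}, so:

  H_0: rank C_0 − rank ∂_1 = 7 − 6 = 1, and the invariant factors of ∂_1 are all 1, so H_0 ≅ Z.
  H_1: rank ker ∂_1 − rank ∂_2 = (18 − 6) − 12 = 0, and ∂_2 has invariant factor 2 > 1, so H_1 ≅ Z/2.
  H_2: rank ker ∂_2 − rank ∂_3 = (12 − 12) − 0 = 0, and there is no ∂_3, so H_2 ≅ 0.

(K is a triangulation of the real projective plane RP^2.)

H_0 ≅ Z,  H_1 ≅ Z/2,  H_2 = 0.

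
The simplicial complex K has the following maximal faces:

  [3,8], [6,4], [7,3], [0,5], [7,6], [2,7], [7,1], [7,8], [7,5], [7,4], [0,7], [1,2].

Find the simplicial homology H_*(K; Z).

H_0 ≅ Z,  H_1 ≅ Z^4.

We work with the vertex ordering 0 < 1 < 2 < 3 < 4 < 5 < 6 < 7 < 8. The simplices of K, each written with vertices in increasing order, are:

  0-simplices (9): [0], [1], [2], [3], [4], [5], [6], [7], [8]
  1-simplices (12): [0,5], [0,7], [1,2], [1,7], [2,7], [3,7], [3,8], [4,6], [4,7], [5,7], [6,7], [7,8]

Hence C_0 ≅ Z^9, C_1 ≅ Z^12.

The boundary map ∂_1: C_1 → C_0 maps an edge to its endpoints' difference, ∂[p,q] = q − p.
The resulting 9×12 matrix has rank 8, and its Smith normal form has invariant factors (1,1,1,1,1,1,1,1).

Reading off H_k = ker ∂_k / im ∂_{k+1}:

  H_0: rank C_0 − rank ∂_1 = 9 − 8 = 1, and the invariant factors of ∂_1 are all 1, so H_0 ≅ Z.
  H_1: rank ker ∂_1 − rank ∂_2 = (12 − 8) − 0 = 4, and there is no ∂_2, so H_1 ≅ Z^4.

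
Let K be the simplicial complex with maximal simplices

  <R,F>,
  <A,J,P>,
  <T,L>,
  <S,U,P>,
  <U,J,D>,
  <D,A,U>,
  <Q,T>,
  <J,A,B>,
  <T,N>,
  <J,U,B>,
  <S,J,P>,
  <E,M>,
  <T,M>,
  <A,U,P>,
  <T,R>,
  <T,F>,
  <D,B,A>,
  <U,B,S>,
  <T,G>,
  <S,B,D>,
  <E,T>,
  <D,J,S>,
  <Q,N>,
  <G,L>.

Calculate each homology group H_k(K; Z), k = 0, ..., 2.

H_0 ≅ Z^2,  H_1 ≅ Z^4 ⊕ Z_2,  H_2 = 0.

Take the total order A < B < D < E < F < G < J < L < M < N < P < Q < R < S < T < U on the vertex set. Then K (dimension 2) consists of the simplices:

  0-simplices (16): A, B, D, E, F, G, J, L, M, N, P, Q, R, S, T, U
  1-simplices (30): AB, AD, AJ, AP, AU, BD, BJ, BS, BU, DJ, DS, DU, EM, ET, FR, FT, GL, GT, JP, JS, JU, LT, MT, NQ, NT, PS, PU, QT, RT, SU
  2-simplices (12): ABD, ABJ, ADU, AJP, APU, BDS, BJU, BSU, DJS, DJU, JPS, PSU

so the chain groups are C_0 ≅ Z^16, C_1 ≅ Z^30, C_2 ≅ Z^12.

∂_1: C_1 → C_0 sends each edge [p,q] (with p < q) to q − p. For instance
  ∂FT = T − F.
The 16×30 boundary matrix has rank 14 and Smith normal form diag(1,1,1,1,1,1,1,1,1,1,1,1,1,1).

∂_2: C_2 → C_1 sends each 2-simplex [p,q,r] to [q,r] − [p,r] + [p,q]. For instance
  ∂DJS = JS − DS + DJ,
  ∂AJP = JP − AP + AJ.
The 30×12 boundary matrix has rank 12 and Smith normal form diag(1,1,1,1,1,1,1,1,1,1,1,2).

Reading off H_k = ker ∂_k / im ∂_{k+1}:

  H_0: rank C_0 − rank ∂_1 = 16 − 14 = 2, and the invariant factors of ∂_1 are all 1, so H_0 ≅ Z^2.
  H_1: rank ker ∂_1 − rank ∂_2 = (30 − 14) − 12 = 4, and ∂_2 has invariant factor 2 > 1, so H_1 ≅ Z^4 ⊕ Z_2.
  H_2: rank ker ∂_2 − rank ∂_3 = (12 − 12) − 0 = 0, and there is no ∂_3, so H_2 ≅ 0.

As a check, the Euler characteristic is 16 − 30 + 12 = -2, which agrees with 2 − 4 + 0 = -2.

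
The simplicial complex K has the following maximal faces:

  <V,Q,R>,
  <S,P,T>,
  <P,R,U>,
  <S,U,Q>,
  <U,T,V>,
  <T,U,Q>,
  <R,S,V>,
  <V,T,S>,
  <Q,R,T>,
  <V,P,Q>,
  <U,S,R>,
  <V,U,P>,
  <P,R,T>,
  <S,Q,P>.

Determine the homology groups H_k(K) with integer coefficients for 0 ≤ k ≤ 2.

H_0 ≅ Z,  H_1 ≅ Z^2,  H_2 ≅ Z.

Take the total order P < Q < R < S < T < U < V on the vertex set. Then K (dimension 2) consists of the simplices:

  0-simplices (7): P, Q, R, S, T, U, V
  1-simplices (21): PQ, PR, PS, PT, PU, PV, QR, QS, QT, QU, QV, RS, RT, RU, RV, ST, SU, SV, TU, TV, UV
  2-simplices (14): PQS, PQV, PRT, PRU, PST, PUV, QRT, QRV, QSU, QTU, RSU, RSV, STV, TUV

so the chain groups are C_0 ≅ Z^7, C_1 ≅ Z^21, C_2 ≅ Z^14.

The boundary map ∂_1: C_1 → C_0 maps an edge to its endpoints' difference, ∂[p,q] = q − p. For instance
  ∂PV = V − P.
As a 7×21 matrix over Z this has rank 6, with invariant factors (1,1,1,1,1,1).

Boundary ∂_2: C_2 → C_1 maps a triangle to the signed sum of its edges. For instance
  ∂RSU = SU − RU + RS,
  ∂PQV = QV − PV + PQ.
As a 21×14 matrix over Z this has rank 13, with invariant factors (1,1,1,1,1,1,1,1,1,1,1,1,1).

Reading off H_k = ker ∂_k / im ∂_{k+1}:

  H_0: rank C_0 − rank ∂_1 = 7 − 6 = 1, and the invariant factors of ∂_1 are all 1, so H_0 ≅ Z.
  H_1: rank ker ∂_1 − rank ∂_2 = (21 − 6) − 13 = 2, and the invariant factors of ∂_2 are all 1, so H_1 ≅ Z^2.
  H_2: rank ker ∂_2 − rank ∂_3 = (14 − 13) − 0 = 1, and there is no ∂_3, so H_2 ≅ Z.

As a check, the Euler characteristic is 7 − 21 + 14 = 0, which agrees with 1 − 2 + 1 = 0.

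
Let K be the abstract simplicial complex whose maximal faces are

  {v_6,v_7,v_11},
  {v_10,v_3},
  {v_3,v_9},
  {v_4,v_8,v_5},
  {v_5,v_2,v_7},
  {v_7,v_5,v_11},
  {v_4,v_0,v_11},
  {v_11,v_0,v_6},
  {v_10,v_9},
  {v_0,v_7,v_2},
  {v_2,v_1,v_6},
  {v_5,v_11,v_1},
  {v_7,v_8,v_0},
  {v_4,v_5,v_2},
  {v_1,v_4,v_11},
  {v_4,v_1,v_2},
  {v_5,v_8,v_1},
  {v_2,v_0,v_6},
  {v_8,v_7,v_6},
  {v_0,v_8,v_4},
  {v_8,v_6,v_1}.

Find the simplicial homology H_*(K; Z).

H_0 = Z^2,  H_1 = Z^2 × Z/2,  H_2 = 0.

We work with the vertex ordering v_0 < v_1 < v_2 < v_3 < v_4 < v_5 < v_6 < v_7 < v_8 < v_9 < v_10 < v_11. The simplices of K, each written with vertices in increasing order, are:

  0-simplices (12): [v_0], [v_1], [v_2], [v_3], [v_4], [v_5], [v_6], [v_7], [v_8], [v_9], [v_10], [v_11]
  1-simplices (30): (30 of them)
  2-simplices (18): (18 of them)

so the chain groups are C_0 ≅ Z^12, C_1 ≅ Z^30, C_2 ≅ Z^18.

The boundary map ∂_1: C_1 → C_0 maps an edge to its endpoints' difference, ∂[p,q] = q − p.
This gives a 12×30 integer matrix of rank 10; reducing to Smith normal form yields diagonal entries (1,1,1,1,1,1,1,1,1,1).

Boundary ∂_2: C_2 → C_1 sends each 2-simplex [p,q,r] to [q,r] − [p,r] + [p,q]. For instance
  ∂[v_6,v_7,v_11] = [v_7,v_11] − [v_6,v_11] + [v_6,v_7],
  ∂[v_5,v_7,v_11] = [v_7,v_11] − [v_5,v_11] + [v_5,v_7].
The 30×18 boundary matrix has rank 18 and Smith normal form diag(1,1,1,1,1,1,1,1,1,1,1,1,1,1,1,1,1,2).

Reading off H_k = ker ∂_k / im ∂_{k+1}:

  H_0: rank C_0 − rank ∂_1 = 12 − 10 = 2, and the invariant factors of ∂_1 are all 1, so H_0 = Z^2.
  H_1: rank ker ∂_1 − rank ∂_2 = (30 − 10) − 18 = 2, and ∂_2 has invariant factor 2 > 1, so H_1 = Z^2 × Z/2.
  H_2: rank ker ∂_2 − rank ∂_3 = (18 − 18) − 0 = 0, and there is no ∂_3, so H_2 = 0.

As a check, the Euler characteristic is 12 − 30 + 18 = 0, which agrees with 2 − 2 + 0 = 0.
(K is a triangulation of the disjoint union of the Klein bottle and the circle S^1.)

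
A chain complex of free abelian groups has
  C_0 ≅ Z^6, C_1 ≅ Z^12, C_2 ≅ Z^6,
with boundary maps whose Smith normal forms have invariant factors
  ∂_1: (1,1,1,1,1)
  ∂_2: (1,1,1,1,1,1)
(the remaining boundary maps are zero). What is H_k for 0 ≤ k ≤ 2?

H_0: b_0 = 6 − 0 − 5 = 1; torsion from ∂_1 factors > 1: none. So H_0 = Z.
H_1: b_1 = 12 − 5 − 6 = 1; torsion from ∂_2 factors > 1: none. So H_1 = Z.
H_2: b_2 = 6 − 6 − 0 = 0; torsion from ∂_3 factors > 1: none. So H_2 = 0.

H_0 = Z,  H_1 = Z,  H_2 = 0.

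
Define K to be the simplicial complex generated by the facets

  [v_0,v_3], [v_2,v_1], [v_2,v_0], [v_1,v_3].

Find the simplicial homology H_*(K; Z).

H_0 ≅ Z,  H_1 ≅ Z.

K has 4 vertices, 4 edges.
rank ∂_0 = 0, rank ∂_1 = 3 ⇒ b_0 = 4 − 0 − 3 = 1; all invariant factors of ∂_1 are 1 so no torsion. So H_0 ≅ Z.
rank ∂_1 = 3, rank ∂_2 = 0 ⇒ b_1 = 4 − 3 − 0 = 1. So H_1 ≅ Z.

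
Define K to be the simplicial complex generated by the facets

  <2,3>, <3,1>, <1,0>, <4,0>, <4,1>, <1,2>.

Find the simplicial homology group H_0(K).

Fix the vertex order 0 < 1 < 2 < 3 < 4 and write every simplex with vertices in increasing order. Then dim K = 1 and the simplices of K are:

  0-simplices (5): [0], [1], [2], [3], [4]
  1-simplices (6): [0,1], [0,4], [1,2], [1,3], [1,4], [2,3]

Hence C_0 ≅ Z^5, C_1 ≅ Z^6.

∂_1: C_1 → C_0 maps an edge to its endpoints' difference, ∂[p,q] = q − p.
The resulting 5×6 matrix has rank 4, and its Smith normal form has invariant factors (1,1,1,1).

Now H_k = ker ∂_k / im ∂_{k+1}, so:

  H_0: rank C_0 − rank ∂_1 = 5 − 4 = 1, and the invariant factors of ∂_1 are all 1, so H_0 = Z.

(K is a triangulation of a wedge of 2 circles.)

H_0 = Z.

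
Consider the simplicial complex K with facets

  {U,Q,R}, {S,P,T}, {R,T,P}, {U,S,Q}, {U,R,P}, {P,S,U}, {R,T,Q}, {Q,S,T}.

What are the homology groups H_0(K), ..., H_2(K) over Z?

H_0 ≅ Z,  H_1 = 0,  H_2 ≅ Z.

We work with the vertex ordering P < Q < R < S < T < U. The simplices of K, each written with vertices in increasing order, are:

  0-simplices (6): P, Q, R, S, T, U
  1-simplices (12): PR, PS, PT, PU, QR, QS, QT, QU, RT, RU, ST, SU
  2-simplices (8): PRT, PRU, PST, PSU, QRT, QRU, QST, QSU

giving chain groups C_0 ≅ Z^6, C_1 ≅ Z^12, C_2 ≅ Z^8.

Boundary ∂_1: C_1 → C_0 is given by ∂[p,q] = [q] − [p].
The resulting 6×12 matrix has rank 5, and its Smith normal form has invariant factors (1,1,1,1,1).

∂_2: C_2 → C_1 acts by ∂[p,q,r] = [q,r] − [p,r] + [p,q]. For instance
  ∂QST = ST − QT + QS,
  ∂PSU = SU − PU + PS.
This gives a 12×8 integer matrix of rank 7; reducing to Smith normal form yields diagonal entries (1,1,1,1,1,1,1).

Reading off H_k = ker ∂_k / im ∂_{k+1}:

  H_0: rank C_0 − rank ∂_1 = 6 − 5 = 1, and the invariant factors of ∂_1 are all 1, so H_0 = Z.
  H_1: rank ker ∂_1 − rank ∂_2 = (12 − 5) − 7 = 0, and the invariant factors of ∂_2 are all 1, so H_1 = 0.
  H_2: rank ker ∂_2 − rank ∂_3 = (8 − 7) − 0 = 1, and there is no ∂_3, so H_2 = Z.

As a check, the Euler characteristic is 6 − 12 + 8 = 2, which agrees with 1 − 0 + 1 = 2.
(K is a triangulation of the 2-sphere S^2.)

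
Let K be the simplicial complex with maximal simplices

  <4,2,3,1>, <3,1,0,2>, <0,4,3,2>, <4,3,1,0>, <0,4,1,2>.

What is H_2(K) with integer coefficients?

Take the total order 0 < 1 < 2 < 3 < 4 on the vertex set. Then K (dimension 3) consists of the simplices:

  0-simplices (5): [0], [1], [2], [3], [4]
  1-simplices (10): [0,1], [0,2], [0,3], [0,4], [1,2], [1,3], [1,4], [2,3], [2,4], [3,4]
  2-simplices (10): [0,1,2], [0,1,3], [0,1,4], [0,2,3], [0,2,4], [0,3,4], [1,2,3], [1,2,4], [1,3,4], [2,3,4]
  3-simplices (5): [0,1,2,3], [0,1,2,4], [0,1,3,4], [0,2,3,4], [1,2,3,4]

so the chain groups are C_0 ≅ Z^5, C_1 ≅ Z^10, C_2 ≅ Z^10, C_3 ≅ Z^5.

The boundary map ∂_1: C_1 → C_0 is given by ∂[p,q] = [q] − [p]. For instance
  ∂[1,2] = [2] − [1].
The resulting 5×10 matrix has rank 4, and its Smith normal form has invariant factors (1,1,1,1).

∂_2: C_2 → C_1 acts by ∂[p,q,r] = [q,r] − [p,r] + [p,q]. For instance
  ∂[0,1,2] = [1,2] − [0,2] + [0,1],
  ∂[2,3,4] = [3,4] − [2,4] + [2,3].
The 10×10 boundary matrix has rank 6 and Smith normal form diag(1,1,1,1,1,1).

The boundary map ∂_3: C_3 → C_2 sends each 3-simplex σ to the alternating sum Σ_i (−1)^i (σ with its i-th vertex removed). For instance
  ∂[0,2,3,4] = [2,3,4] − [0,3,4] + [0,2,4] − [0,2,3],
  ∂[0,1,3,4] = [1,3,4] − [0,3,4] + [0,1,4] − [0,1,3].
The resulting 10×5 matrix has rank 4, and its Smith normal form has invariant factors (1,1,1,1).

From H_k ≅ ker(∂_k) / im(∂_{k+1}) we obtain:

  H_2: rank ker ∂_2 − rank ∂_3 = (10 − 6) − 4 = 0, and the invariant factors of ∂_3 are all 1, so H_2 ≅ 0.

H_2 ≅ 0.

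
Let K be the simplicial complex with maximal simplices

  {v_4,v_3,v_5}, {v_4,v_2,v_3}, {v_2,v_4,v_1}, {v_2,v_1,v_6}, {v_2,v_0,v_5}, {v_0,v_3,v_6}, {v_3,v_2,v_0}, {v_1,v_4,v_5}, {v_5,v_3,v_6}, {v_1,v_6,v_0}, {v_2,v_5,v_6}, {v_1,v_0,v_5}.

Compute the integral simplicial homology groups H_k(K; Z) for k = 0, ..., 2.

H_0 ≅ Z,  H_1 ≅ Z/2,  H_2 = 0.

Take the total order v_0 < v_1 < v_2 < v_3 < v_4 < v_5 < v_6 on the vertex set. Then K (dimension 2) consists of the simplices:

  0-simplices (7): [v_0], [v_1], [v_2], [v_3], [v_4], [v_5], [v_6]
  1-simplices (18): (18 of them)
  2-simplices (12): (12 of them)

giving chain groups C_0 ≅ Z^7, C_1 ≅ Z^18, C_2 ≅ Z^12.

The boundary map ∂_1: C_1 → C_0 maps an edge to its endpoints' difference, ∂[p,q] = q − p. For instance
  ∂[v_0,v_1] = [v_1] − [v_0].
This gives a 7×18 integer matrix of rank 6; reducing to Smith normal form yields diagonal entries (1,1,1,1,1,1).

The boundary map ∂_2: C_2 → C_1 acts by ∂[p,q,r] = [q,r] − [p,r] + [p,q]. For instance
  ∂[v_1,v_2,v_6] = [v_2,v_6] − [v_1,v_6] + [v_1,v_2],
  ∂[v_1,v_2,v_4] = [v_2,v_4] − [v_1,v_4] + [v_1,v_2].
The 18×12 boundary matrix has rank 12 and Smith normal form diag(1,1,1,1,1,1,1,1,1,1,1,2).

From H_k ≅ ker(∂_k) / im(∂_{k+1}) we obtain:

  H_0: rank C_0 − rank ∂_1 = 7 − 6 = 1, and the invariant factors of ∂_1 are all 1, so H_0 ≅ Z.
  H_1: rank ker ∂_1 − rank ∂_2 = (18 − 6) − 12 = 0, and ∂_2 has invariant factor 2 > 1, so H_1 ≅ Z/2.
  H_2: rank ker ∂_2 − rank ∂_3 = (12 − 12) − 0 = 0, and there is no ∂_3, so H_2 ≅ 0.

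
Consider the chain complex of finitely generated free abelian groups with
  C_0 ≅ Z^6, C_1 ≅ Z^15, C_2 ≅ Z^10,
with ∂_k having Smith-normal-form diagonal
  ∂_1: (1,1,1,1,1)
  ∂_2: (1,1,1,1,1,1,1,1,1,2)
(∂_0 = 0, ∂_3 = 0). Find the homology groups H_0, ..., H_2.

H_0 = Z,  H_1 = Z/2,  H_2 = 0.

H_0: b_0 = 6 − 0 − 5 = 1; torsion from ∂_1 factors > 1: none. So H_0 = Z.
H_1: b_1 = 15 − 5 − 10 = 0; torsion from ∂_2 factors > 1: [2]. So H_1 = Z/2.
H_2: b_2 = 10 − 10 − 0 = 0; torsion from ∂_3 factors > 1: none. So H_2 = 0.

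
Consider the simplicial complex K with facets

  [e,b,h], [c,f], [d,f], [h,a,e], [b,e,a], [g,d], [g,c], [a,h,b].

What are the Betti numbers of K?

b_0 = 2, b_1 = 1, b_2 = 1.

Fix the vertex order a < b < c < d < e < f < g < h and write every simplex with vertices in increasing order. Then dim K = 2 and the simplices of K are:

  0-simplices (8): a, b, c, d, e, f, g, h
  1-simplices (10): ab, ae, ah, be, bh, cf, cg, df, dg, eh
  2-simplices (4): abe, abh, aeh, beh

so the chain groups are C_0 ≅ Z^8, C_1 ≅ Z^10, C_2 ≅ Z^4.

∂_1: C_1 → C_0 is given by ∂[p,q] = [q] − [p]. For instance
  ∂ah = h − a.
As a 8×10 matrix over Z this has rank 6, with invariant factors (1,1,1,1,1,1).

∂_2: C_2 → C_1 maps a triangle to the signed sum of its edges. For instance
  ∂aeh = eh − ah + ae,
  ∂beh = eh − bh + be.
The resulting 10×4 matrix has rank 3, and its Smith normal form has invariant factors (1,1,1).

Now H_k = ker ∂_k / im ∂_{k+1}, so:

  H_0: rank C_0 − rank ∂_1 = 8 − 6 = 2, and the invariant factors of ∂_1 are all 1, so H_0 = Z^2.
  H_1: rank ker ∂_1 − rank ∂_2 = (10 − 6) − 3 = 1, and the invariant factors of ∂_2 are all 1, so H_1 = Z.
  H_2: rank ker ∂_2 − rank ∂_3 = (4 − 3) − 0 = 1, and there is no ∂_3, so H_2 = Z.

As a check, the Euler characteristic is 8 − 10 + 4 = 2, which agrees with 2 − 1 + 1 = 2.

Hence the Betti numbers are b_0 = 2, b_1 = 1, b_2 = 1.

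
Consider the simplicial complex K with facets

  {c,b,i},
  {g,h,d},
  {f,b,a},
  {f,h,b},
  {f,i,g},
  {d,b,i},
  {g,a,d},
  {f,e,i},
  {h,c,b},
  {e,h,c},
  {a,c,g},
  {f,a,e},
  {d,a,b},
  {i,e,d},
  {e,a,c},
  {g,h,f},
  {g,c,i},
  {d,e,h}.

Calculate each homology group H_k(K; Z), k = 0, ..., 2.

Fix the vertex order a < b < c < d < e < f < g < h < i and write every simplex with vertices in increasing order. Then dim K = 2 and the simplices of K are:

  0-simplices (9): a, b, c, d, e, f, g, h, i
  1-simplices (27): ab, ac, ad, ae, af, ag, bc, bd, bf, bh, bi, ce, cg, ch, ci, de, dg, dh, di, ef, eh, ei, fg, fh, fi, gh, gi
  2-simplices (18): abd, abf, ace, acg, adg, aef, bch, bci, bdi, bfh, ceh, cgi, deh, dei, dgh, efi, fgh, fgi

Hence C_0 ≅ Z^9, C_1 ≅ Z^27, C_2 ≅ Z^18.

∂_1: C_1 → C_0 is given by ∂[p,q] = [q] − [p]. For instance
  ∂gi = i − g.
As a 9×27 matrix over Z this has rank 8, with invariant factors (1,1,1,1,1,1,1,1).

Boundary ∂_2: C_2 → C_1 acts by ∂[p,q,r] = [q,r] − [p,r] + [p,q]. For instance
  ∂abd = bd − ad + ab,
  ∂dei = ei − di + de.
The 27×18 boundary matrix has rank 17 and Smith normal form diag(1,1,1,1,1,1,1,1,1,1,1,1,1,1,1,1,1).

Reading off H_k = ker ∂_k / im ∂_{k+1}:

  H_0: rank C_0 − rank ∂_1 = 9 − 8 = 1, and the invariant factors of ∂_1 are all 1, so H_0 = Z.
  H_1: rank ker ∂_1 − rank ∂_2 = (27 − 8) − 17 = 2, and the invariant factors of ∂_2 are all 1, so H_1 = Z^2.
  H_2: rank ker ∂_2 − rank ∂_3 = (18 − 17) − 0 = 1, and there is no ∂_3, so H_2 = Z.

H_0 ≅ Z,  H_1 ≅ Z^2,  H_2 ≅ Z.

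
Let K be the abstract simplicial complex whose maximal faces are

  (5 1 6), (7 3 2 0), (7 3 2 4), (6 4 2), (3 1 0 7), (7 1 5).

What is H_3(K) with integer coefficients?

H_3 = 0.

Order the vertices as 0 < 1 < 2 < 3 < 4 < 5 < 6 < 7. Listing each simplex with vertices in this order, K has dimension 3 with simplices:

  0-simplices (8): [0], [1], [2], [3], [4], [5], [6], [7]
  1-simplices (18): [0,1], [0,2], [0,3], [0,7], [1,3], [1,5], [1,6], [1,7], [2,3], [2,4], [2,6], [2,7], [3,4], [3,7], [4,6], [4,7], [5,6], [5,7]
  2-simplices (13): [0,1,3], [0,1,7], [0,2,3], [0,2,7], [0,3,7], [1,3,7], [1,5,6], [1,5,7], [2,3,4], [2,3,7], [2,4,6], [2,4,7], [3,4,7]
  3-simplices (3): [0,1,3,7], [0,2,3,7], [2,3,4,7]

so the chain groups are C_0 ≅ Z^8, C_1 ≅ Z^18, C_2 ≅ Z^13, C_3 ≅ Z^3.

The boundary map ∂_1: C_1 → C_0 is given by ∂[p,q] = [q] − [p]. For instance
  ∂[2,3] = [3] − [2].
The 8×18 boundary matrix has rank 7 and Smith normal form diag(1,1,1,1,1,1,1).

Boundary ∂_2: C_2 → C_1 sends each 2-simplex [p,q,r] to [q,r] − [p,r] + [p,q]. For instance
  ∂[2,4,6] = [4,6] − [2,6] + [2,4],
  ∂[0,2,7] = [2,7] − [0,7] + [0,2].
As a 18×13 matrix over Z this has rank 10, with invariant factors (1,1,1,1,1,1,1,1,1,1).

∂_3: C_3 → C_2 sends each 3-simplex σ to the alternating sum Σ_i (−1)^i (σ with its i-th vertex removed). For instance
  ∂[0,1,3,7] = [1,3,7] − [0,3,7] + [0,1,7] − [0,1,3],
  ∂[0,2,3,7] = [2,3,7] − [0,3,7] + [0,2,7] − [0,2,3].
This gives a 13×3 integer matrix of rank 3; reducing to Smith normal form yields diagonal entries (1,1,1).

Now H_k = ker ∂_k / im ∂_{k+1}, so:

  H_3: rank ker ∂_3 − rank ∂_4 = (3 − 3) − 0 = 0, and there is no ∂_4, so H_3 ≅ 0.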